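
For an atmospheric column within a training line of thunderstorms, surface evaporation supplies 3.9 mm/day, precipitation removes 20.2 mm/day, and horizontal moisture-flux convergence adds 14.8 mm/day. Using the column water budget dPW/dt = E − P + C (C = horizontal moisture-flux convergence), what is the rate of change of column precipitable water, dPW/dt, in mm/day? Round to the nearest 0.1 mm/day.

dPW/dt ≈ -1.5 mm/day

dPW/dt = E − P + C = 3.9 − 20.2 + (14.8) = -1.5 mm/day.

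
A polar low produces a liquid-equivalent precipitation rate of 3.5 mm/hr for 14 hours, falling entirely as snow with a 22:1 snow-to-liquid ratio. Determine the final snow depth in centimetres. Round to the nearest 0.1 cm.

snow depth ≈ 107.8 cm

Liquid-equivalent depth = 3.5 × 14 = 49 mm.
Snow depth = 49 mm × 22 = 1078 mm = 107.8 cm.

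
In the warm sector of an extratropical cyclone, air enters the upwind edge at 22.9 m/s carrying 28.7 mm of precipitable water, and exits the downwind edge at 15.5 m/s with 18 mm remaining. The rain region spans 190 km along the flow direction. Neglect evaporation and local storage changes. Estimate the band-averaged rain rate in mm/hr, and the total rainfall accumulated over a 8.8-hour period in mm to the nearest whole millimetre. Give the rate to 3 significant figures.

Column moisture flux per unit crosswind length is F = V × PW.
Inflow: F_in = 22.9 × 28.7 = 657.23 mm·m/s
Outflow: F_out = 15.5 × 18 = 279 mm·m/s
Steady-state rate R = (F_in − F_out)/L = (657.23 − 279) / 190000 m = 1.991e-03 mm/s.
R = 1.991e-03 × 3600 = 7.17 mm/hr.
Over 8.8 h: total = 7.17 × 8.8 = 63.096 ≈ 63 mm.

R ≈ 7.17 mm/hr; total ≈ 63 mm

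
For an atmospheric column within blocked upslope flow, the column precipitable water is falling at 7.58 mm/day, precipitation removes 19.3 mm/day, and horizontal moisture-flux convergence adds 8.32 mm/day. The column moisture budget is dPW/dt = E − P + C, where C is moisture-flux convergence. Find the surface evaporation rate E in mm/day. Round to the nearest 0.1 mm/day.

dPW/dt = -7.58 mm/day.
E = dPW/dt + P − C = (-7.58) + 19.3 − (8.32) = 3.4 mm/day.

E ≈ 3.4 mm/day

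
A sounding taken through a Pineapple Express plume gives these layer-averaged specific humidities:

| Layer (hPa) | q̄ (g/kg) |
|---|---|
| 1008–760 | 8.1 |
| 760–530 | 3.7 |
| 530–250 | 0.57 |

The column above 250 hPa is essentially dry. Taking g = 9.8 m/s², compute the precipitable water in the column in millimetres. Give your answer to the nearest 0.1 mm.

PW ≈ 30.8 mm

Precipitable water is the column-integrated vapour mass per unit area: PW = (1/g) Σ q̄ Δp, with q in kg/kg and Δp in Pa (1 kg/m² of water = 1 mm).
Layer 1008–760 hPa: Δp = 248 hPa = 24800 Pa, q̄ = 0.0081 kg/kg → 0.0081 × 24800 / 9.8 = 20.50 mm
Layer 760–530 hPa: Δp = 230 hPa = 23000 Pa, q̄ = 0.0037 kg/kg → 0.0037 × 23000 / 9.8 = 8.68 mm
Layer 530–250 hPa: Δp = 280 hPa = 28000 Pa, q̄ = 0.00057 kg/kg → 0.00057 × 28000 / 9.8 = 1.63 mm
PW = 20.50 + 8.68 + 1.63 = 30.81 ≈ 30.8 mm.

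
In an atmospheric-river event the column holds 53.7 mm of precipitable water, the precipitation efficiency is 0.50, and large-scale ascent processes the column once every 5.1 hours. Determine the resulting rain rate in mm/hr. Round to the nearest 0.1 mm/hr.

R ≈ 5.3 mm/hr

Each overturning extracts ε × PW = 0.50 × 53.7 = 26.85 mm.
Rate = ε·PW / τ = 26.85 / 5.1 h = 5.3 mm/hr.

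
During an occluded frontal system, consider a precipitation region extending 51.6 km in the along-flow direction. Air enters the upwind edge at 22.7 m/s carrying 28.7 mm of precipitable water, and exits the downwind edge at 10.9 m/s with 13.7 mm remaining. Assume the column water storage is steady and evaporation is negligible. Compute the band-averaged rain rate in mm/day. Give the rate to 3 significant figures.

Column moisture flux per unit crosswind length is F = V × PW.
Inflow: F_in = 22.7 × 28.7 = 651.49 mm·m/s
Outflow: F_out = 10.9 × 13.7 = 149.33 mm·m/s
Steady-state rate R = (F_in − F_out)/L = (651.49 − 149.33) / 51600 m = 9.732e-03 mm/s.
R = 9.732e-03 × 3600 × 24 = 841 mm/day.

R ≈ 841 mm/day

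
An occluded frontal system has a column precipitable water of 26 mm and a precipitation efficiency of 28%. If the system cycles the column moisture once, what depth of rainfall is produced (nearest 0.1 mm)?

Rainfall = ε × PW = 0.28 × 26 = 7.3 mm.

rainfall ≈ 7.3 mm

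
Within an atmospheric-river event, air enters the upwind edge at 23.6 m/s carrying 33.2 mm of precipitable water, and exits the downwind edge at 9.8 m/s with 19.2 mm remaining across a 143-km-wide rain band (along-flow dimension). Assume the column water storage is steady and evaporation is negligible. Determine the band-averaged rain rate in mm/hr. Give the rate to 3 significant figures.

Column moisture flux per unit crosswind length is F = V × PW.
Inflow: F_in = 23.6 × 33.2 = 783.52 mm·m/s
Outflow: F_out = 9.8 × 19.2 = 188.16 mm·m/s
Steady-state rate R = (F_in − F_out)/L = (783.52 − 188.16) / 143000 m = 4.163e-03 mm/s.
R = 4.163e-03 × 3600 = 15.0 mm/hr.

R ≈ 15.0 mm/hr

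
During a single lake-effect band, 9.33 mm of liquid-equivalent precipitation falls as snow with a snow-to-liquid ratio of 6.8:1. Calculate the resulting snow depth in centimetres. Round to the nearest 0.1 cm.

snow depth ≈ 6.3 cm

Snow depth = liquid × ratio = 9.33 mm × 6.8 = 63.444 mm = 6.3 cm.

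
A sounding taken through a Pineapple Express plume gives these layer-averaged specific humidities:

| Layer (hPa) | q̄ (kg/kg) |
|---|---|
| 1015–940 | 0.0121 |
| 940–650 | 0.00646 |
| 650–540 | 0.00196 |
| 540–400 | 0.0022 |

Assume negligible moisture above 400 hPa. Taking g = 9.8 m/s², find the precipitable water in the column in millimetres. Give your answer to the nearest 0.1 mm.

PW ≈ 33.7 mm

Precipitable water is the column-integrated vapour mass per unit area: PW = (1/g) Σ q̄ Δp, with q in kg/kg and Δp in Pa (1 kg/m² of water = 1 mm).
Layer 1015–940 hPa: Δp = 75 hPa = 7500 Pa, q̄ = 0.0121 kg/kg → 0.0121 × 7500 / 9.8 = 9.26 mm
Layer 940–650 hPa: Δp = 290 hPa = 29000 Pa, q̄ = 0.00646 kg/kg → 0.00646 × 29000 / 9.8 = 19.12 mm
Layer 650–540 hPa: Δp = 110 hPa = 11000 Pa, q̄ = 0.00196 kg/kg → 0.00196 × 11000 / 9.8 = 2.20 mm
Layer 540–400 hPa: Δp = 140 hPa = 14000 Pa, q̄ = 0.0022 kg/kg → 0.0022 × 14000 / 9.8 = 3.14 mm
PW = 9.26 + 19.12 + 2.20 + 3.14 = 33.72 ≈ 33.7 mm.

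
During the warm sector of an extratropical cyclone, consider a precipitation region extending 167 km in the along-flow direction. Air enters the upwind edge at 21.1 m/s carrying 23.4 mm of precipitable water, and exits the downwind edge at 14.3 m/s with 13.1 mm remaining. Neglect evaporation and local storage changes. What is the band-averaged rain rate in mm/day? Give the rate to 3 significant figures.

R ≈ 159 mm/day

Column moisture flux per unit crosswind length is F = V × PW.
Inflow: F_in = 21.1 × 23.4 = 493.74 mm·m/s
Outflow: F_out = 14.3 × 13.1 = 187.33 mm·m/s
Steady-state rate R = (F_in − F_out)/L = (493.74 − 187.33) / 167000 m = 1.835e-03 mm/s.
R = 1.835e-03 × 3600 × 24 = 159 mm/day.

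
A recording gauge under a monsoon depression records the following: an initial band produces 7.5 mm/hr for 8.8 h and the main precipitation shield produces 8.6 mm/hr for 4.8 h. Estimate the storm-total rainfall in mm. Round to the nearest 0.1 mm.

total ≈ 107.3 mm

Total = Σ Rᵢ Δtᵢ = 7.5 × 8.8 + 8.6 × 4.8
      = 66 + 41.28 = 107.3 mm.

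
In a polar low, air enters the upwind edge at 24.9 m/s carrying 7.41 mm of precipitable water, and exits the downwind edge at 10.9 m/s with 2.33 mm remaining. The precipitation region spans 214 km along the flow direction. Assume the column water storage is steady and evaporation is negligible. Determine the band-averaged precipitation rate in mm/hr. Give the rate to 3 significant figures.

Column moisture flux per unit crosswind length is F = V × PW.
Inflow: F_in = 24.9 × 7.41 = 184.509 mm·m/s
Outflow: F_out = 10.9 × 2.33 = 25.397 mm·m/s
Steady-state rate R = (F_in − F_out)/L = (184.509 − 25.397) / 214000 m = 7.435e-04 mm/s.
R = 7.435e-04 × 3600 = 2.68 mm/hr.

R ≈ 2.68 mm/hr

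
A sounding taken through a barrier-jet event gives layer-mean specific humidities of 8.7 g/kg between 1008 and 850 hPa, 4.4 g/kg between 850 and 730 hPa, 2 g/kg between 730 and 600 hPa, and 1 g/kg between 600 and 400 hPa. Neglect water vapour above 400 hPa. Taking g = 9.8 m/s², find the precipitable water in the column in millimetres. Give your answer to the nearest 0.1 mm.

Precipitable water is the column-integrated vapour mass per unit area: PW = (1/g) Σ q̄ Δp, with q in kg/kg and Δp in Pa (1 kg/m² of water = 1 mm).
Layer 1008–850 hPa: Δp = 158 hPa = 15800 Pa, q̄ = 0.0087 kg/kg → 0.0087 × 15800 / 9.8 = 14.03 mm
Layer 850–730 hPa: Δp = 120 hPa = 12000 Pa, q̄ = 0.0044 kg/kg → 0.0044 × 12000 / 9.8 = 5.39 mm
Layer 730–600 hPa: Δp = 130 hPa = 13000 Pa, q̄ = 0.002 kg/kg → 0.002 × 13000 / 9.8 = 2.65 mm
Layer 600–400 hPa: Δp = 200 hPa = 20000 Pa, q̄ = 0.001 kg/kg → 0.001 × 20000 / 9.8 = 2.04 mm
PW = 14.03 + 5.39 + 2.65 + 2.04 = 24.11 ≈ 24.1 mm.

PW ≈ 24.1 mm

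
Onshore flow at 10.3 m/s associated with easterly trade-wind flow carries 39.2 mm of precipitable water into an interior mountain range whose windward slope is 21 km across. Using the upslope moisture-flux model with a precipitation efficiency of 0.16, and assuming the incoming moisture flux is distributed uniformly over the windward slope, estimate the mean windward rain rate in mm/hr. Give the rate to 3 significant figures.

Incoming column moisture flux per unit ridge length: F = V × PW = 10.3 × 39.2 = 403.76 mm·m/s.
Spread over the 21 km slope with efficiency ε = 0.16: R = ε·F/W = 0.16 × 403.76 / 21000 m = 3.076e-03 mm/s.
R = 3.076e-03 × 3600 = 11.1 mm/hr.

R ≈ 11.1 mm/hr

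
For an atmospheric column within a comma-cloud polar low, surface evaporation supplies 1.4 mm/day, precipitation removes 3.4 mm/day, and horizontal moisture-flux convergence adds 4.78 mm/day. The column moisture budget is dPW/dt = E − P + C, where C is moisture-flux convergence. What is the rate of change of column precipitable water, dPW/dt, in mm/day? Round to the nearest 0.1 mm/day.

dPW/dt = E − P + C = 1.4 − 3.4 + (4.78) = 2.8 mm/day.

dPW/dt ≈ 2.8 mm/day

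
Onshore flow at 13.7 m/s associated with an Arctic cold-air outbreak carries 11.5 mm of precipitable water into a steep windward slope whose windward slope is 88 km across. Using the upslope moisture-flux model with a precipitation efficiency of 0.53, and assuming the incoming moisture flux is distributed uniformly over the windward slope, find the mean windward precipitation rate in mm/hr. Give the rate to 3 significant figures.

R ≈ 3.42 mm/hr

Incoming column moisture flux per unit ridge length: F = V × PW = 13.7 × 11.5 = 157.55 mm·m/s.
Spread over the 88 km slope with efficiency ε = 0.53: R = ε·F/W = 0.53 × 157.55 / 88000 m = 9.489e-04 mm/s.
R = 9.489e-04 × 3600 = 3.42 mm/hr.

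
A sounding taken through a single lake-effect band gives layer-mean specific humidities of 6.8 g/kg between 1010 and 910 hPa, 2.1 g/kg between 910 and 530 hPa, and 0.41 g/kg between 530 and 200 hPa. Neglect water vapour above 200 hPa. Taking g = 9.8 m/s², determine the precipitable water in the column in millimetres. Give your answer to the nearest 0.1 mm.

PW ≈ 16.5 mm

Precipitable water is the column-integrated vapour mass per unit area: PW = (1/g) Σ q̄ Δp, with q in kg/kg and Δp in Pa (1 kg/m² of water = 1 mm).
Layer 1010–910 hPa: Δp = 100 hPa = 10000 Pa, q̄ = 0.0068 kg/kg → 0.0068 × 10000 / 9.8 = 6.94 mm
Layer 910–530 hPa: Δp = 380 hPa = 38000 Pa, q̄ = 0.0021 kg/kg → 0.0021 × 38000 / 9.8 = 8.14 mm
Layer 530–200 hPa: Δp = 330 hPa = 33000 Pa, q̄ = 0.00041 kg/kg → 0.00041 × 33000 / 9.8 = 1.38 mm
PW = 6.94 + 8.14 + 1.38 = 16.46 ≈ 16.5 mm.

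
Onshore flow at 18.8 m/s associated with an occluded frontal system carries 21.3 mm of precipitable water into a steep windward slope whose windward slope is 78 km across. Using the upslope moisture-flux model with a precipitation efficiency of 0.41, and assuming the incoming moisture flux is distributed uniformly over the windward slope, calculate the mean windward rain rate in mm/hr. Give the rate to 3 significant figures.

Incoming column moisture flux per unit ridge length: F = V × PW = 18.8 × 21.3 = 400.44 mm·m/s.
Spread over the 78 km slope with efficiency ε = 0.41: R = ε·F/W = 0.41 × 400.44 / 78000 m = 2.105e-03 mm/s.
R = 2.105e-03 × 3600 = 7.58 mm/hr.

R ≈ 7.58 mm/hr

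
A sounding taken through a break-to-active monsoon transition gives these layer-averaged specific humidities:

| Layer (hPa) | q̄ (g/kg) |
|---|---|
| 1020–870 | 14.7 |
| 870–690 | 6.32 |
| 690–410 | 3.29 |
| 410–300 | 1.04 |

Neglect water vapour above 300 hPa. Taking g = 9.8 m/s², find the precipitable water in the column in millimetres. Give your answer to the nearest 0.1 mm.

Precipitable water is the column-integrated vapour mass per unit area: PW = (1/g) Σ q̄ Δp, with q in kg/kg and Δp in Pa (1 kg/m² of water = 1 mm).
Layer 1020–870 hPa: Δp = 150 hPa = 15000 Pa, q̄ = 0.0147 kg/kg → 0.0147 × 15000 / 9.8 = 22.50 mm
Layer 870–690 hPa: Δp = 180 hPa = 18000 Pa, q̄ = 0.00632 kg/kg → 0.00632 × 18000 / 9.8 = 11.61 mm
Layer 690–410 hPa: Δp = 280 hPa = 28000 Pa, q̄ = 0.00329 kg/kg → 0.00329 × 28000 / 9.8 = 9.40 mm
Layer 410–300 hPa: Δp = 110 hPa = 11000 Pa, q̄ = 0.00104 kg/kg → 0.00104 × 11000 / 9.8 = 1.17 mm
PW = 22.50 + 11.61 + 9.40 + 1.17 = 44.68 ≈ 44.7 mm.

PW ≈ 44.7 mm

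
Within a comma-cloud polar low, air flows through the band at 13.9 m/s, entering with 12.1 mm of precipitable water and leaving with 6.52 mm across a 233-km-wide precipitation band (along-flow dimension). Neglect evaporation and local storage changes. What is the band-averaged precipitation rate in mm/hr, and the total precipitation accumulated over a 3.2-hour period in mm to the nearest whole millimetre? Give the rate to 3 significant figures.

Column moisture flux per unit crosswind length is F = V × PW.
Inflow: F_in = 13.9 × 12.1 = 168.19 mm·m/s
Outflow: F_out = 13.9 × 6.52 = 90.628 mm·m/s
Steady-state rate R = (F_in − F_out)/L = (168.19 − 90.628) / 233000 m = 3.329e-04 mm/s.
R = 3.329e-04 × 3600 = 1.20 mm/hr.
Over 3.2 h: total = 1.20 × 3.2 = 3.84 ≈ 4 mm.

R ≈ 1.20 mm/hr; total ≈ 4 mm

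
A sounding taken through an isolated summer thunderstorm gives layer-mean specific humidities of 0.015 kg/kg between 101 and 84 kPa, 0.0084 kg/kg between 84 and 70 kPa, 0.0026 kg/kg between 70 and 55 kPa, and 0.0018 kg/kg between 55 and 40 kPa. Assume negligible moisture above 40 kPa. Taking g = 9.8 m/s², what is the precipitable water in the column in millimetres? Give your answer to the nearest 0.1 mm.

PW ≈ 44.8 mm

Precipitable water is the column-integrated vapour mass per unit area: PW = (1/g) Σ q̄ Δp, with q in kg/kg and Δp in Pa (1 kg/m² of water = 1 mm).
Layer 101–84 kPa: Δp = 170 hPa = 17000 Pa, q̄ = 0.015 kg/kg → 0.015 × 17000 / 9.8 = 26.02 mm
Layer 84–70 kPa: Δp = 140 hPa = 14000 Pa, q̄ = 0.0084 kg/kg → 0.0084 × 14000 / 9.8 = 12.00 mm
Layer 70–55 kPa: Δp = 150 hPa = 15000 Pa, q̄ = 0.0026 kg/kg → 0.0026 × 15000 / 9.8 = 3.98 mm
Layer 55–40 kPa: Δp = 150 hPa = 15000 Pa, q̄ = 0.0018 kg/kg → 0.0018 × 15000 / 9.8 = 2.76 mm
PW = 26.02 + 12.00 + 3.98 + 2.76 = 44.76 ≈ 44.8 mm.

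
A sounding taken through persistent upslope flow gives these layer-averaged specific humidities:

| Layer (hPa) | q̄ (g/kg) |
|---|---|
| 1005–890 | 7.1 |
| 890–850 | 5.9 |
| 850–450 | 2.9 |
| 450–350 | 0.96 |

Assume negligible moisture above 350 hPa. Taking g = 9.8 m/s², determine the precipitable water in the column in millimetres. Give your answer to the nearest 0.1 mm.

Precipitable water is the column-integrated vapour mass per unit area: PW = (1/g) Σ q̄ Δp, with q in kg/kg and Δp in Pa (1 kg/m² of water = 1 mm).
Layer 1005–890 hPa: Δp = 115 hPa = 11500 Pa, q̄ = 0.0071 kg/kg → 0.0071 × 11500 / 9.8 = 8.33 mm
Layer 890–850 hPa: Δp = 40 hPa = 4000 Pa, q̄ = 0.0059 kg/kg → 0.0059 × 4000 / 9.8 = 2.41 mm
Layer 850–450 hPa: Δp = 400 hPa = 40000 Pa, q̄ = 0.0029 kg/kg → 0.0029 × 40000 / 9.8 = 11.84 mm
Layer 450–350 hPa: Δp = 100 hPa = 10000 Pa, q̄ = 0.00096 kg/kg → 0.00096 × 10000 / 9.8 = 0.98 mm
PW = 8.33 + 2.41 + 11.84 + 0.98 = 23.56 ≈ 23.6 mm.

PW ≈ 23.6 mm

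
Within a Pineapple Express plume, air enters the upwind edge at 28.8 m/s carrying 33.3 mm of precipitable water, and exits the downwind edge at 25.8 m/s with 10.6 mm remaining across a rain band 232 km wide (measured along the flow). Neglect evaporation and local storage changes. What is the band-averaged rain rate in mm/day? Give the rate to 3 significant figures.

R ≈ 255 mm/day

Column moisture flux per unit crosswind length is F = V × PW.
Inflow: F_in = 28.8 × 33.3 = 959.04 mm·m/s
Outflow: F_out = 25.8 × 10.6 = 273.48 mm·m/s
Steady-state rate R = (F_in − F_out)/L = (959.04 − 273.48) / 232000 m = 2.955e-03 mm/s.
R = 2.955e-03 × 3600 × 24 = 255 mm/day.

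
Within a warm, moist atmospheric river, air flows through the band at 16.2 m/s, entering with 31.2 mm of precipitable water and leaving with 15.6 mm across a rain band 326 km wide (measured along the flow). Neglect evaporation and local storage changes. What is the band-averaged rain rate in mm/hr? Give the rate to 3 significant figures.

Column moisture flux per unit crosswind length is F = V × PW.
Inflow: F_in = 16.2 × 31.2 = 505.44 mm·m/s
Outflow: F_out = 16.2 × 15.6 = 252.72 mm·m/s
Steady-state rate R = (F_in − F_out)/L = (505.44 − 252.72) / 326000 m = 7.752e-04 mm/s.
R = 7.752e-04 × 3600 = 2.79 mm/hr.

R ≈ 2.79 mm/hr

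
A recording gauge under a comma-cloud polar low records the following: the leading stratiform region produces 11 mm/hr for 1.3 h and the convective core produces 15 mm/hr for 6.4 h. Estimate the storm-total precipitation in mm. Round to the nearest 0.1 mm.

Total = Σ Rᵢ Δtᵢ = 11 × 1.3 + 15 × 6.4
      = 14.3 + 96 = 110.3 mm.

total ≈ 110.3 mm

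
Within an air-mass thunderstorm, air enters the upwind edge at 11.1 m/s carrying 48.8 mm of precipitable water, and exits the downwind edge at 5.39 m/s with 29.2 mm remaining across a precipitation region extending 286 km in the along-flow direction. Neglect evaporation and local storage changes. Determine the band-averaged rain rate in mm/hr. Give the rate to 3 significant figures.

R ≈ 4.84 mm/hr

Column moisture flux per unit crosswind length is F = V × PW.
Inflow: F_in = 11.1 × 48.8 = 541.68 mm·m/s
Outflow: F_out = 5.39 × 29.2 = 157.388 mm·m/s
Steady-state rate R = (F_in − F_out)/L = (541.68 − 157.388) / 286000 m = 1.344e-03 mm/s.
R = 1.344e-03 × 3600 = 4.84 mm/hr.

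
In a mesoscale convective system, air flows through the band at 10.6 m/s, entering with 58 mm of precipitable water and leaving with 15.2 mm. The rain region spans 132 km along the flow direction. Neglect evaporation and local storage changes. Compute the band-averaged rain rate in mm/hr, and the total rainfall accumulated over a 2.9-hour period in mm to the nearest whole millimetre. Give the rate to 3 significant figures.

Column moisture flux per unit crosswind length is F = V × PW.
Inflow: F_in = 10.6 × 58 = 614.8 mm·m/s
Outflow: F_out = 10.6 × 15.2 = 161.12 mm·m/s
Steady-state rate R = (F_in − F_out)/L = (614.8 − 161.12) / 132000 m = 3.437e-03 mm/s.
R = 3.437e-03 × 3600 = 12.4 mm/hr.
Over 2.9 h: total = 12.4 × 2.9 = 35.96 ≈ 36 mm.

R ≈ 12.4 mm/hr; total ≈ 36 mm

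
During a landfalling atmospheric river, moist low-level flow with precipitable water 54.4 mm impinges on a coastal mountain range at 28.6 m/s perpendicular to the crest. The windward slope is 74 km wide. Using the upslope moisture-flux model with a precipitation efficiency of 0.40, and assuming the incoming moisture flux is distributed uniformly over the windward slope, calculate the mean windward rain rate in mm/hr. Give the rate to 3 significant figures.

Incoming column moisture flux per unit ridge length: F = V × PW = 28.6 × 54.4 = 1555.84 mm·m/s.
Spread over the 74 km slope with efficiency ε = 0.40: R = ε·F/W = 0.40 × 1555.84 / 74000 m = 8.410e-03 mm/s.
R = 8.410e-03 × 3600 = 30.3 mm/hr.

R ≈ 30.3 mm/hr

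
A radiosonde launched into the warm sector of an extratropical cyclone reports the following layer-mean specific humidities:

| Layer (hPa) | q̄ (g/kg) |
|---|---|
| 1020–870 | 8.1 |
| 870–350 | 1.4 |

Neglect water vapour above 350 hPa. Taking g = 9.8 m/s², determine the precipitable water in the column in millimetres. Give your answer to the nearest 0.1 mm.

Precipitable water is the column-integrated vapour mass per unit area: PW = (1/g) Σ q̄ Δp, with q in kg/kg and Δp in Pa (1 kg/m² of water = 1 mm).
Layer 1020–870 hPa: Δp = 150 hPa = 15000 Pa, q̄ = 0.0081 kg/kg → 0.0081 × 15000 / 9.8 = 12.40 mm
Layer 870–350 hPa: Δp = 520 hPa = 52000 Pa, q̄ = 0.0014 kg/kg → 0.0014 × 52000 / 9.8 = 7.43 mm
PW = 12.40 + 7.43 = 19.83 ≈ 19.8 mm.

PW ≈ 19.8 mm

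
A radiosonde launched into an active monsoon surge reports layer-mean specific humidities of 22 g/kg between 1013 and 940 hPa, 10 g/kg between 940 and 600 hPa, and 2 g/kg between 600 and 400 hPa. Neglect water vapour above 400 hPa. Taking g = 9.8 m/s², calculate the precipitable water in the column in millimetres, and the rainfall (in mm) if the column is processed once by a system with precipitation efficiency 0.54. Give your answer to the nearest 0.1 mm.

Precipitable water is the column-integrated vapour mass per unit area: PW = (1/g) Σ q̄ Δp, with q in kg/kg and Δp in Pa (1 kg/m² of water = 1 mm).
Layer 1013–940 hPa: Δp = 73 hPa = 7300 Pa, q̄ = 0.022 kg/kg → 0.022 × 7300 / 9.8 = 16.39 mm
Layer 940–600 hPa: Δp = 340 hPa = 34000 Pa, q̄ = 0.01 kg/kg → 0.01 × 34000 / 9.8 = 34.69 mm
Layer 600–400 hPa: Δp = 200 hPa = 20000 Pa, q̄ = 0.002 kg/kg → 0.002 × 20000 / 9.8 = 4.08 mm
PW = 16.39 + 34.69 + 4.08 = 55.16 ≈ 55.2 mm.
Rainfall = ε × PW = 0.54 × 55.2 = 29.8 mm.

PW ≈ 55.2 mm; rainfall ≈ 29.8 mm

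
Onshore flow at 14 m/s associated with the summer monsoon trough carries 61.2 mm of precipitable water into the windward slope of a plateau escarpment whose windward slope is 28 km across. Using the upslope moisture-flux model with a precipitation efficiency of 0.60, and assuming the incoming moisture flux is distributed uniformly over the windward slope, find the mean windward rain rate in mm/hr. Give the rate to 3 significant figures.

Incoming column moisture flux per unit ridge length: F = V × PW = 14 × 61.2 = 856.8 mm·m/s.
Spread over the 28 km slope with efficiency ε = 0.60: R = ε·F/W = 0.60 × 856.8 / 28000 m = 1.836e-02 mm/s.
R = 1.836e-02 × 3600 = 66.1 mm/hr.

R ≈ 66.1 mm/hr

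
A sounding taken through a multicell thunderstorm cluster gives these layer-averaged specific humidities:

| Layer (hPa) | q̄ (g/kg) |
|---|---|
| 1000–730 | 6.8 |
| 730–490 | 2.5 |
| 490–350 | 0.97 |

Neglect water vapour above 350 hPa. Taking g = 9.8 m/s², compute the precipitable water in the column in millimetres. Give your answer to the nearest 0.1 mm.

PW ≈ 26.2 mm

Precipitable water is the column-integrated vapour mass per unit area: PW = (1/g) Σ q̄ Δp, with q in kg/kg and Δp in Pa (1 kg/m² of water = 1 mm).
Layer 1000–730 hPa: Δp = 270 hPa = 27000 Pa, q̄ = 0.0068 kg/kg → 0.0068 × 27000 / 9.8 = 18.73 mm
Layer 730–490 hPa: Δp = 240 hPa = 24000 Pa, q̄ = 0.0025 kg/kg → 0.0025 × 24000 / 9.8 = 6.12 mm
Layer 490–350 hPa: Δp = 140 hPa = 14000 Pa, q̄ = 0.00097 kg/kg → 0.00097 × 14000 / 9.8 = 1.39 mm
PW = 18.73 + 6.12 + 1.39 = 26.24 ≈ 26.2 mm.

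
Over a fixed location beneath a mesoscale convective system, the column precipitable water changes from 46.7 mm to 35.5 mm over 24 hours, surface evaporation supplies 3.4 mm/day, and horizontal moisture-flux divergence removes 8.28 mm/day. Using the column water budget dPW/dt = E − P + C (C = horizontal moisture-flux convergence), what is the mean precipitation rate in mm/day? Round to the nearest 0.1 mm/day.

dPW/dt = (35.5 − 46.7) mm / (24/24 day) = -11.200 mm/day.
P = E + C − dPW/dt = 3.4 + (-8.28) − (-11.200) = 6.3 mm/day.

P ≈ 6.3 mm/day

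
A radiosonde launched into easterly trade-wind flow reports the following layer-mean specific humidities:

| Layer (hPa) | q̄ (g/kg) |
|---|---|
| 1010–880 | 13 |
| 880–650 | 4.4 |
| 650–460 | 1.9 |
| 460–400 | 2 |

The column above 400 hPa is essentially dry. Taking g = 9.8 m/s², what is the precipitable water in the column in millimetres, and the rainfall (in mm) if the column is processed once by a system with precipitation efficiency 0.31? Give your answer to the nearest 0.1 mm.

Precipitable water is the column-integrated vapour mass per unit area: PW = (1/g) Σ q̄ Δp, with q in kg/kg and Δp in Pa (1 kg/m² of water = 1 mm).
Layer 1010–880 hPa: Δp = 130 hPa = 13000 Pa, q̄ = 0.013 kg/kg → 0.013 × 13000 / 9.8 = 17.24 mm
Layer 880–650 hPa: Δp = 230 hPa = 23000 Pa, q̄ = 0.0044 kg/kg → 0.0044 × 23000 / 9.8 = 10.33 mm
Layer 650–460 hPa: Δp = 190 hPa = 19000 Pa, q̄ = 0.0019 kg/kg → 0.0019 × 19000 / 9.8 = 3.68 mm
Layer 460–400 hPa: Δp = 60 hPa = 6000 Pa, q̄ = 0.002 kg/kg → 0.002 × 6000 / 9.8 = 1.22 mm
PW = 17.24 + 10.33 + 3.68 + 1.22 = 32.47 ≈ 32.5 mm.
Rainfall = ε × PW = 0.31 × 32.5 = 10.1 mm.

PW ≈ 32.5 mm; rainfall ≈ 10.1 mm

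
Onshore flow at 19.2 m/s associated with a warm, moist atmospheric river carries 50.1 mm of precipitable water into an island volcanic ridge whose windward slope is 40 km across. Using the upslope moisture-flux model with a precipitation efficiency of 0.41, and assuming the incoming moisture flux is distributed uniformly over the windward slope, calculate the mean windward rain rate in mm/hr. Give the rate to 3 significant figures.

R ≈ 35.5 mm/hr

Incoming column moisture flux per unit ridge length: F = V × PW = 19.2 × 50.1 = 961.92 mm·m/s.
Spread over the 40 km slope with efficiency ε = 0.41: R = ε·F/W = 0.41 × 961.92 / 40000 m = 9.860e-03 mm/s.
R = 9.860e-03 × 3600 = 35.5 mm/hr.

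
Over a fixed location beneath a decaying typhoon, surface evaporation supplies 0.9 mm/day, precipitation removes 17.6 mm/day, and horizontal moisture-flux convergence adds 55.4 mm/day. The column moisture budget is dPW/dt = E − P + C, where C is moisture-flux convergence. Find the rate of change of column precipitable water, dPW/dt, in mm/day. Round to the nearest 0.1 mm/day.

dPW/dt = E − P + C = 0.9 − 17.6 + (55.4) = 38.7 mm/day.

dPW/dt ≈ 38.7 mm/day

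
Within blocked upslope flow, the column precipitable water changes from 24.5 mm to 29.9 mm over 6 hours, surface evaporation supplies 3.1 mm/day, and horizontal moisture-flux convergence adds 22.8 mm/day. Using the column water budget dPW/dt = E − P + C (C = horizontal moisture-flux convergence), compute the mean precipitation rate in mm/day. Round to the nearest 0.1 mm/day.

dPW/dt = (29.9 − 24.5) mm / (6/24 day) = +21.600 mm/day.
P = E + C − dPW/dt = 3.1 + (22.8) − (+21.600) = 4.3 mm/day.

P ≈ 4.3 mm/day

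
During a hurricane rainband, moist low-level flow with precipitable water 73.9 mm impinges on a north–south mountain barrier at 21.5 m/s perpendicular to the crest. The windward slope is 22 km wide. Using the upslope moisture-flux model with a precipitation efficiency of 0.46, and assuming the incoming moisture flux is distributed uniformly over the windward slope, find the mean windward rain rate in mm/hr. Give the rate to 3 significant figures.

Incoming column moisture flux per unit ridge length: F = V × PW = 21.5 × 73.9 = 1588.85 mm·m/s.
Spread over the 22 km slope with efficiency ε = 0.46: R = ε·F/W = 0.46 × 1588.85 / 22000 m = 3.322e-02 mm/s.
R = 3.322e-02 × 3600 = 120 mm/hr.

R ≈ 120 mm/hr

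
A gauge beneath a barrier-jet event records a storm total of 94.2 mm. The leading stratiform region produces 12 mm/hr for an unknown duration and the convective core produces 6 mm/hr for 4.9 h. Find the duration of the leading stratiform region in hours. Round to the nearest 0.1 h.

duration ≈ 5.4 h

Known phases: 6 × 4.9 = 29.4 mm.
Remaining depth = 94.2 − 29.4 = 64.8 mm.
Duration = 64.8 / 12 = 5.4 h.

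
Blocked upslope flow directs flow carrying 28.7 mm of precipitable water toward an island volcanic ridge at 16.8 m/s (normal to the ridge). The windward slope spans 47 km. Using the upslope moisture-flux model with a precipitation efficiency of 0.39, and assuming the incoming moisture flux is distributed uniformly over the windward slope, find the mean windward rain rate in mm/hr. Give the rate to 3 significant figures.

Incoming column moisture flux per unit ridge length: F = V × PW = 16.8 × 28.7 = 482.16 mm·m/s.
Spread over the 47 km slope with efficiency ε = 0.39: R = ε·F/W = 0.39 × 482.16 / 47000 m = 4.001e-03 mm/s.
R = 4.001e-03 × 3600 = 14.4 mm/hr.

R ≈ 14.4 mm/hr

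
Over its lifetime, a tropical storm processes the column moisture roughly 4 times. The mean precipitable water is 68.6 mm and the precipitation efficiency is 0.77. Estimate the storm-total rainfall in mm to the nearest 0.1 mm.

rainfall ≈ 211.3 mm

Each cycle deposits ε × PW = 0.77 × 68.6 = 52.822 mm.
Over 4 cycles: 4 × 52.822 = 211.3 mm.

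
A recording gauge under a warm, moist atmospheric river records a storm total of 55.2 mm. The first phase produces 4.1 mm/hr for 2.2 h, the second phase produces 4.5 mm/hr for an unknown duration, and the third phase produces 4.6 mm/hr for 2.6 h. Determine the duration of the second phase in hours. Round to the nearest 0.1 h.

Known phases: 4.1 × 2.2 + 4.6 × 2.6 = 9.02 + 11.96 = 20.98 mm.
Remaining depth = 55.2 − 20.98 = 34.22 mm.
Duration = 34.22 / 4.5 = 7.6 h.

duration ≈ 7.6 h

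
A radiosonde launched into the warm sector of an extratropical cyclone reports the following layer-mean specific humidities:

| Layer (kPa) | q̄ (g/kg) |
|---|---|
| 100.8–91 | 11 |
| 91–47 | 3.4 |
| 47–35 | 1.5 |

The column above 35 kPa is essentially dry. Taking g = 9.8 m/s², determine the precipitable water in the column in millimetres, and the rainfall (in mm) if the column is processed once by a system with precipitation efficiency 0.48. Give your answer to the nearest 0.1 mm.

PW ≈ 28.1 mm; rainfall ≈ 13.5 mm

Precipitable water is the column-integrated vapour mass per unit area: PW = (1/g) Σ q̄ Δp, with q in kg/kg and Δp in Pa (1 kg/m² of water = 1 mm).
Layer 100.8–91 kPa: Δp = 98 hPa = 9800 Pa, q̄ = 0.011 kg/kg → 0.011 × 9800 / 9.8 = 11.00 mm
Layer 91–47 kPa: Δp = 440 hPa = 44000 Pa, q̄ = 0.0034 kg/kg → 0.0034 × 44000 / 9.8 = 15.27 mm
Layer 47–35 kPa: Δp = 120 hPa = 12000 Pa, q̄ = 0.0015 kg/kg → 0.0015 × 12000 / 9.8 = 1.84 mm
PW = 11.00 + 15.27 + 1.84 = 28.11 ≈ 28.1 mm.
Rainfall = ε × PW = 0.48 × 28.1 = 13.5 mm.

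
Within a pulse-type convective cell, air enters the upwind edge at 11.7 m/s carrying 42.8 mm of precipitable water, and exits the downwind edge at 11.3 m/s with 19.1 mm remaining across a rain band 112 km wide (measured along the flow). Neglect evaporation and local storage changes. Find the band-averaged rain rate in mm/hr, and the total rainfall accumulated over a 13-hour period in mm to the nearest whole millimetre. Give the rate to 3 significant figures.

Column moisture flux per unit crosswind length is F = V × PW.
Inflow: F_in = 11.7 × 42.8 = 500.76 mm·m/s
Outflow: F_out = 11.3 × 19.1 = 215.83 mm·m/s
Steady-state rate R = (F_in − F_out)/L = (500.76 − 215.83) / 112000 m = 2.544e-03 mm/s.
R = 2.544e-03 × 3600 = 9.16 mm/hr.
Over 13 h: total = 9.16 × 13 = 119.08 ≈ 119 mm.

R ≈ 9.16 mm/hr; total ≈ 119 mm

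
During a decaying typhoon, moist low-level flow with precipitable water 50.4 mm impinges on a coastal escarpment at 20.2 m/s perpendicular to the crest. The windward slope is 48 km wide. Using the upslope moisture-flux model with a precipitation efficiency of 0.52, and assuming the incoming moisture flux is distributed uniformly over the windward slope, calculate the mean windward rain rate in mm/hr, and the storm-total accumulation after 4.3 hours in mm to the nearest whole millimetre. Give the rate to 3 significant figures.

R ≈ 39.7 mm/hr; total ≈ 171 mm

Incoming column moisture flux per unit ridge length: F = V × PW = 20.2 × 50.4 = 1018.08 mm·m/s.
Spread over the 48 km slope with efficiency ε = 0.52: R = ε·F/W = 0.52 × 1018.08 / 48000 m = 1.103e-02 mm/s.
R = 1.103e-02 × 3600 = 39.7 mm/hr.
Over 4.3 h: total = 39.7 × 4.3 = 170.71 ≈ 171 mm.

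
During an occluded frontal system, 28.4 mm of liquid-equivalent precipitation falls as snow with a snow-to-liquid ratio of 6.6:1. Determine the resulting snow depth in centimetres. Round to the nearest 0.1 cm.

snow depth ≈ 18.7 cm

Snow depth = liquid × ratio = 28.4 mm × 6.6 = 187.44 mm = 18.7 cm.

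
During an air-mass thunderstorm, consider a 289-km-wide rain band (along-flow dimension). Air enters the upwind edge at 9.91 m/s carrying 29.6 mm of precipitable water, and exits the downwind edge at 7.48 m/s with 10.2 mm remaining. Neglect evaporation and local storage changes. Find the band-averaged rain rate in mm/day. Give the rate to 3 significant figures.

R ≈ 64.9 mm/day

Column moisture flux per unit crosswind length is F = V × PW.
Inflow: F_in = 9.91 × 29.6 = 293.336 mm·m/s
Outflow: F_out = 7.48 × 10.2 = 76.296 mm·m/s
Steady-state rate R = (F_in − F_out)/L = (293.336 − 76.296) / 289000 m = 7.510e-04 mm/s.
R = 7.510e-04 × 3600 × 24 = 64.9 mm/day.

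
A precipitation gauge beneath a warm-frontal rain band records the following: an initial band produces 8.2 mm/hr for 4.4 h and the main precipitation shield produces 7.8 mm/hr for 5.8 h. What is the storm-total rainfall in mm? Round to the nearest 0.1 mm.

total ≈ 81.3 mm

Total = Σ Rᵢ Δtᵢ = 8.2 × 4.4 + 7.8 × 5.8
      = 36.08 + 45.24 = 81.3 mm.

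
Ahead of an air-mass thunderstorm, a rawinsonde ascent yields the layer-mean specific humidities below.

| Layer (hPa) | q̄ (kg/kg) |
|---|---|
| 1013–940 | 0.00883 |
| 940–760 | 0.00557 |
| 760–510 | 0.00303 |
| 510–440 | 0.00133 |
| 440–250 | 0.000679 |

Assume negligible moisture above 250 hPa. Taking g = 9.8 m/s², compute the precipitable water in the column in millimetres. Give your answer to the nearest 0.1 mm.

Precipitable water is the column-integrated vapour mass per unit area: PW = (1/g) Σ q̄ Δp, with q in kg/kg and Δp in Pa (1 kg/m² of water = 1 mm).
Layer 1013–940 hPa: Δp = 73 hPa = 7300 Pa, q̄ = 0.00883 kg/kg → 0.00883 × 7300 / 9.8 = 6.58 mm
Layer 940–760 hPa: Δp = 180 hPa = 18000 Pa, q̄ = 0.00557 kg/kg → 0.00557 × 18000 / 9.8 = 10.23 mm
Layer 760–510 hPa: Δp = 250 hPa = 25000 Pa, q̄ = 0.00303 kg/kg → 0.00303 × 25000 / 9.8 = 7.73 mm
Layer 510–440 hPa: Δp = 70 hPa = 7000 Pa, q̄ = 0.00133 kg/kg → 0.00133 × 7000 / 9.8 = 0.95 mm
Layer 440–250 hPa: Δp = 190 hPa = 19000 Pa, q̄ = 0.000679 kg/kg → 0.000679 × 19000 / 9.8 = 1.32 mm
PW = 6.58 + 10.23 + 7.73 + 0.95 + 1.32 = 26.81 ≈ 26.8 mm.

PW ≈ 26.8 mm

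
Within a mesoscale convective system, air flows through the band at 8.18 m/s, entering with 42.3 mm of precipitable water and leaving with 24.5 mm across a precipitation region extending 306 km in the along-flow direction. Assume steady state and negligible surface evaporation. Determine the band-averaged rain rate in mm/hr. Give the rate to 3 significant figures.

Column moisture flux per unit crosswind length is F = V × PW.
Inflow: F_in = 8.18 × 42.3 = 346.014 mm·m/s
Outflow: F_out = 8.18 × 24.5 = 200.41 mm·m/s
Steady-state rate R = (F_in − F_out)/L = (346.014 − 200.41) / 306000 m = 4.758e-04 mm/s.
R = 4.758e-04 × 3600 = 1.71 mm/hr.

R ≈ 1.71 mm/hr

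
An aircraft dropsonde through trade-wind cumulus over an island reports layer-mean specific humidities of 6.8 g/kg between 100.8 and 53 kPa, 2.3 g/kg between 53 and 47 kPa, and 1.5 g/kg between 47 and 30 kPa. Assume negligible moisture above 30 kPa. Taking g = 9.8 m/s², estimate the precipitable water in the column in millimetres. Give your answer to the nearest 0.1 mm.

Precipitable water is the column-integrated vapour mass per unit area: PW = (1/g) Σ q̄ Δp, with q in kg/kg and Δp in Pa (1 kg/m² of water = 1 mm).
Layer 100.8–53 kPa: Δp = 478 hPa = 47800 Pa, q̄ = 0.0068 kg/kg → 0.0068 × 47800 / 9.8 = 33.17 mm
Layer 53–47 kPa: Δp = 60 hPa = 6000 Pa, q̄ = 0.0023 kg/kg → 0.0023 × 6000 / 9.8 = 1.41 mm
Layer 47–30 kPa: Δp = 170 hPa = 17000 Pa, q̄ = 0.0015 kg/kg → 0.0015 × 17000 / 9.8 = 2.60 mm
PW = 33.17 + 1.41 + 2.60 = 37.18 ≈ 37.2 mm.

PW ≈ 37.2 mm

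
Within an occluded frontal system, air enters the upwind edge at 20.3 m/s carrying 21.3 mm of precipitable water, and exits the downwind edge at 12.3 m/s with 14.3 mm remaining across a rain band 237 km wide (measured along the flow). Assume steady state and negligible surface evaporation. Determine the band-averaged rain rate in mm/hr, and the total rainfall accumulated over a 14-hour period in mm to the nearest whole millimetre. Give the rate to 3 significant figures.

R ≈ 3.90 mm/hr; total ≈ 55 mm

Column moisture flux per unit crosswind length is F = V × PW.
Inflow: F_in = 20.3 × 21.3 = 432.39 mm·m/s
Outflow: F_out = 12.3 × 14.3 = 175.89 mm·m/s
Steady-state rate R = (F_in − F_out)/L = (432.39 − 175.89) / 237000 m = 1.082e-03 mm/s.
R = 1.082e-03 × 3600 = 3.90 mm/hr.
Over 14 h: total = 3.90 × 14 = 54.6 ≈ 55 mm.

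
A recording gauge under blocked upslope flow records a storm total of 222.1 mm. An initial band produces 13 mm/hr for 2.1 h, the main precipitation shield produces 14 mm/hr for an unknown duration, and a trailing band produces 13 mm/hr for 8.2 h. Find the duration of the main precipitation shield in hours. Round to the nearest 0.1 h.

Known phases: 13 × 2.1 + 13 × 8.2 = 27.3 + 106.6 = 133.9 mm.
Remaining depth = 222.1 − 133.9 = 88.2 mm.
Duration = 88.2 / 14 = 6.3 h.

duration ≈ 6.3 h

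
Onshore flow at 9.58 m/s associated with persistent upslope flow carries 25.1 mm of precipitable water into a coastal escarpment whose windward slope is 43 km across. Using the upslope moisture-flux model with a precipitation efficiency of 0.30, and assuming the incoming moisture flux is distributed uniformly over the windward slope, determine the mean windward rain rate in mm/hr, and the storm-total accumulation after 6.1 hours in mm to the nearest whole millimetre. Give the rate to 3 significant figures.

R ≈ 6.04 mm/hr; total ≈ 37 mm

Incoming column moisture flux per unit ridge length: F = V × PW = 9.58 × 25.1 = 240.458 mm·m/s.
Spread over the 43 km slope with efficiency ε = 0.30: R = ε·F/W = 0.30 × 240.458 / 43000 m = 1.678e-03 mm/s.
R = 1.678e-03 × 3600 = 6.04 mm/hr.
Over 6.1 h: total = 6.04 × 6.1 = 36.844 ≈ 37 mm.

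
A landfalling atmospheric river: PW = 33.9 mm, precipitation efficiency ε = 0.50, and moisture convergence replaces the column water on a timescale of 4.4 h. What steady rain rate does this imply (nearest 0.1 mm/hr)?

R ≈ 3.9 mm/hr

Each overturning extracts ε × PW = 0.50 × 33.9 = 16.95 mm.
Rate = ε·PW / τ = 16.95 / 4.4 h = 3.9 mm/hr.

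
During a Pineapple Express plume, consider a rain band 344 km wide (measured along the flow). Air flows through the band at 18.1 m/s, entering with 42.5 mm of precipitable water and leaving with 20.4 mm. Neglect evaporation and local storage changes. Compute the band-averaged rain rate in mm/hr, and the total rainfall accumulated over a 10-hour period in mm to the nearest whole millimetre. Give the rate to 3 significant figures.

Column moisture flux per unit crosswind length is F = V × PW.
Inflow: F_in = 18.1 × 42.5 = 769.25 mm·m/s
Outflow: F_out = 18.1 × 20.4 = 369.24 mm·m/s
Steady-state rate R = (F_in − F_out)/L = (769.25 − 369.24) / 344000 m = 1.163e-03 mm/s.
R = 1.163e-03 × 3600 = 4.19 mm/hr.
Over 10 h: total = 4.19 × 10 = 41.9 ≈ 42 mm.

R ≈ 4.19 mm/hr; total ≈ 42 mm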